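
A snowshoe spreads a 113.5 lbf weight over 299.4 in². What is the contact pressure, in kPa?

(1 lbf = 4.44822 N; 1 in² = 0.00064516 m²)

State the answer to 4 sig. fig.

113.5 lbf × 4.44822 = 504.873 N
299.4 in² × 0.00064516 = 0.193161 m²
P = F / A = 504.873 N / 0.193161 m² = 2613.74 Pa
2613.74 Pa ÷ (1000 Pa/kPa) = 2.61374 kPa

2.614 kPa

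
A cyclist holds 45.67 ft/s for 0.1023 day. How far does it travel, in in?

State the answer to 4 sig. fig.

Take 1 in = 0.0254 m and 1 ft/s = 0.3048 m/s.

45.67 ft/s × 0.3048 = 13.9202 m/s
0.1023 day × 86400 = 8838.72 s
d = v × t = 13.9202 m/s × 8838.72 s = 123037 m
123037 m ÷ (0.0254 m/in) = 4.84398×10⁶ in

4.844×10⁶ in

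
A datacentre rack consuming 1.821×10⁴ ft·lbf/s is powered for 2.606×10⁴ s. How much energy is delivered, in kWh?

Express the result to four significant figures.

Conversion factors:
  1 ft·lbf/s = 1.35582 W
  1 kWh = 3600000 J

178.7 kWh

1.821×10⁴ ft·lbf/s × 1.35582 → 24689.5 W
E = P × t = 24689.5 W × 26060 s = 6.43408×10⁸ J
6.43408×10⁸ J ÷ (3600000 J/kWh) = 178.724 kWh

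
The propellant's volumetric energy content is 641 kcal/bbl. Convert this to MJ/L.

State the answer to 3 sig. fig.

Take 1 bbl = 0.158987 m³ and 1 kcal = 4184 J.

641 kcal/bbl × 4184 J/kcal ÷ 0.158987 m³/bbl = 1.6869×10⁷ J/m³
1.6869×10⁷ J/m³ ÷ 1000000 J/MJ × 0.001 m³/L = 0.016869 MJ/L

0.0169 MJ/L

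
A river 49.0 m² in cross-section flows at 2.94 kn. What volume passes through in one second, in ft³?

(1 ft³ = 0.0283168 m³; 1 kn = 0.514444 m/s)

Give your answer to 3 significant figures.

2620 ft³

2.94 kn × 0.514444 → 1.51247 m/s
V = v × A × t = 1.51247 m/s × 49 m² × 1 s = 74.111 m³
74.111 m³ ÷ (0.0283168 m³/ft³) = 2617.21 ft³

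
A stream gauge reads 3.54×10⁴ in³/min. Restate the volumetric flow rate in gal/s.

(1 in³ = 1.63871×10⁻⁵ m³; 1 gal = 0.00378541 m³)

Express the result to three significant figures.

2.55 gal/s

3.54×10⁴ in³/min × 1.63871×10⁻⁵ m³/in³ ÷ 60 s/min = 0.00966839 m³/s
0.00966839 m³/s ÷ 0.00378541 m³/gal = 2.55412 gal/s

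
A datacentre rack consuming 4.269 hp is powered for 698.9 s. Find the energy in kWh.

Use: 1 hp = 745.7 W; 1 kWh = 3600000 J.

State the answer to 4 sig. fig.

4.269 hp × 745.7 = 3183.39 W
E = P × t = 3183.39 W × 698.9 s = 2.22487×10⁶ J
2.22487×10⁶ J ÷ (3600000 J/kWh) = 0.618019 kWh

0.6180 kWh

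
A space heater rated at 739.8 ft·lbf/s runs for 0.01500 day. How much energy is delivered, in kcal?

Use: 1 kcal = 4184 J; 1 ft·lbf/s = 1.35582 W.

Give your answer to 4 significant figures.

739.8 ft·lbf/s × 1.35582 → 1003.04 W
0.01500 day × 86400 → 1296 s
E = P × t = 1003.04 W × 1296 s = 1.29994×10⁶ J
1.29994×10⁶ J ÷ (4184 J/kcal) = 310.693 kcal

310.7 kcal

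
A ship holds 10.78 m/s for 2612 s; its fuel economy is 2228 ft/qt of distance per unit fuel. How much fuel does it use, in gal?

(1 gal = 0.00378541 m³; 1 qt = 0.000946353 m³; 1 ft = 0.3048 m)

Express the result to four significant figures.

10.37 gal

d = v × t = 10.78 × 2612 = 28157.4 m
2228 ft/qt → 717591 m/m³
V = d / (distance per unit fuel) = 28157.4 / 717591 = 0.0392388 m³
In gal: 0.0392388 / 0.00378541 = 10.3658 gal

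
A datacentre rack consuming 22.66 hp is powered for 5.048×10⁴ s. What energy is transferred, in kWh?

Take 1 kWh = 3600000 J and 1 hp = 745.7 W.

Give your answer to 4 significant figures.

22.66 hp × 745.7 → 16897.6 W
E = P × t = 16897.6 W × 50480 s = 8.52991×10⁸ J
8.52991×10⁸ J ÷ (3600000 J/kWh) = 236.942 kWh

236.9 kWh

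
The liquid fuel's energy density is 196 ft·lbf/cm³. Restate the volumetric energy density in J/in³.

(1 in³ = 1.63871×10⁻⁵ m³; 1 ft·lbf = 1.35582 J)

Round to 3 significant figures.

196 ft·lbf/cm³ × 1.35582 J/ft·lbf ÷ 10⁻⁶ m³/cm³ = 2.65741×10⁸ J/m³
2.65741×10⁸ J/m³ × 1.63871×10⁻⁵ m³/in³ = 4354.72 J/in³

4350 J/in³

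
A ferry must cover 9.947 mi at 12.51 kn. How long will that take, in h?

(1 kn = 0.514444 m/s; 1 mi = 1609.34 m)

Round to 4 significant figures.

0.6909 h

9.947 mi × 1609.34 = 16008.1 m
12.51 kn × 0.514444 = 6.43569 m/s
t = d / v = 16008.1 m / 6.43569 m/s = 2487.39 s
2487.39 s ÷ (3600 s/h) = 0.690942 h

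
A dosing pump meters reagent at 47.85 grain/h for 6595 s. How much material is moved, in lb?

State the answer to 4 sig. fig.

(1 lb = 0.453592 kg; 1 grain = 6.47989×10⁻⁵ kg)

47.85 grain/h → 8.61285×10⁻⁷ kg/s
m = ṁ × t = 8.61285×10⁻⁷ × 6595 = 0.00568017 kg
In lb: 0.00568017 / 0.453592 = 0.0125226 lb

0.01252 lb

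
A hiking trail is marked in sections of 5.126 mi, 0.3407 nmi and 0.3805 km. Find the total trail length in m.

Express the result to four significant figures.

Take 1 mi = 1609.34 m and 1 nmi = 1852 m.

5.126 mi × 1609.34 = 8249.48 m
0.3407 nmi × 1852 = 630.976 m
0.3805 km × 1000 = 380.5 m
Combined: 8249.48 + 630.976 + 380.5 = 9260.96 m

9261 m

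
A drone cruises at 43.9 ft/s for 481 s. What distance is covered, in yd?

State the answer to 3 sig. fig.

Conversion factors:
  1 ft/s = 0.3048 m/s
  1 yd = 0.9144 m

7040 yd

43.9 ft/s × 0.3048 → 13.3807 m/s
d = v × t = 13.3807 m/s × 481 s = 6436.12 m
6436.12 m ÷ (0.9144 m/yd) = 7038.63 yd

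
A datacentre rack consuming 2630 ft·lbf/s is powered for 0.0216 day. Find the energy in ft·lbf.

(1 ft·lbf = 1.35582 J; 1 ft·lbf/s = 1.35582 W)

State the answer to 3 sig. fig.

2630 ft·lbf/s × 1.35582 = 3565.81 W
0.0216 day × 86400 = 1866.24 s
E = P × t = 3565.81 W × 1866.24 s = 6.65466×10⁶ J
6.65466×10⁶ J ÷ (1.35582 J/ft·lbf) = 4.90822×10⁶ ft·lbf

4.91×10⁶ ft·lbf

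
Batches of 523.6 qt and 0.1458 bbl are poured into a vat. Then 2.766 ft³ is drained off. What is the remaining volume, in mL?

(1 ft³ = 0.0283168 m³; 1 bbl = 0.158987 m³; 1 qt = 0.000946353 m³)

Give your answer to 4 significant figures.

523.6 qt × 0.000946353 = 0.49551 m³
0.1458 bbl × 0.158987 = 0.0231803 m³
2.766 ft³ × 0.0283168 = 0.0783243 m³
Result: 0.49551 + 0.0231803 − 0.0783243 = 0.440366 m³
In mL: 0.440366 / 10⁻⁶ = 440366 mL

4.404×10⁵ mL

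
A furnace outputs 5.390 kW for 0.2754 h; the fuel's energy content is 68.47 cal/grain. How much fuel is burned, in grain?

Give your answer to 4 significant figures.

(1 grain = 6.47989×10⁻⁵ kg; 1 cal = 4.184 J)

5.390 kW → 5390 W
0.2754 h → 991.44 s
E = P × t = 5390 × 991.44 = 5.34386×10⁶ J
68.47 cal/grain → 4.42104×10⁶ J/kg
m = E / e_s = 5.34386×10⁶ / 4.42104×10⁶ = 1.20873 kg
In grain: 1.20873 / 6.47989×10⁻⁵ = 18653.6 grain

1.865×10⁴ grain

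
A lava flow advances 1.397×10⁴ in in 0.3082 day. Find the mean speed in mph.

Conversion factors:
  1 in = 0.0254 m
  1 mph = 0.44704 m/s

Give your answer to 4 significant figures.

1.397×10⁴ in × 0.0254 → 354.838 m
0.3082 day × 86400 → 26628.5 s
v = d / t = 354.838 m / 26628.5 s = 0.0133255 m/s
0.0133255 m/s ÷ (0.44704 m/s/mph) = 0.0298083 mph

0.02981 mph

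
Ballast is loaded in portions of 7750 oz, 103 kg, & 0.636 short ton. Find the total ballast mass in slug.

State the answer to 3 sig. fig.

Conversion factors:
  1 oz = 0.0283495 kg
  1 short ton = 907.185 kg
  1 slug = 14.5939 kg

7750 oz × 0.0283495 = 219.709 kg
103 kg (already kg)
0.636 short ton × 907.185 = 576.97 kg
Total: 219.709 + 103 + 576.97 = 899.679 kg
In slug: 899.679 / 14.5939 = 61.6476 slug

61.6 slug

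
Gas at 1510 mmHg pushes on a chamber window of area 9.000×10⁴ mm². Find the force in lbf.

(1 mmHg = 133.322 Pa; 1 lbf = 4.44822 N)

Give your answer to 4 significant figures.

1510 mmHg × 133.322 → 201316 Pa
9.000×10⁴ mm² × 10⁻⁶ → 0.09 m²
F = P × A = 201316 Pa × 0.09 m² = 18118.4 N
18118.4 N ÷ (4.44822 N/lbf) = 4073.18 lbf

4073 lbf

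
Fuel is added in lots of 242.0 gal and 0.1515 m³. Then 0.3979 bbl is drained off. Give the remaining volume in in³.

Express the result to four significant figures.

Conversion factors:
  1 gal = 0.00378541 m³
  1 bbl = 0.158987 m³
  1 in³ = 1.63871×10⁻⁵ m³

242.0 gal × 0.00378541 = 0.916069 m³
0.1515 m³ (already m³)
0.3979 bbl × 0.158987 = 0.0632609 m³
Net: 0.916069 + 0.1515 − 0.0632609 = 1.00431 m³
In in³: 1.00431 / 1.63871×10⁻⁵ = 61286.6 in³

6.129×10⁴ in³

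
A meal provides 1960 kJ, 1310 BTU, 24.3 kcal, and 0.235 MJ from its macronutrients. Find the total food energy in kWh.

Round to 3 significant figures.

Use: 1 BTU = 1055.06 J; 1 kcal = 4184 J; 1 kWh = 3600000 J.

1.02 kWh

1960 kJ × 1000 = 1.96×10⁶ J
1310 BTU × 1055.06 = 1.38213×10⁶ J
24.3 kcal × 4184 = 101671 J
0.235 MJ × 1000000 = 235000 J
Sum: 1.96×10⁶ + 1.38213×10⁶ + 101671 + 235000 = 3.6788×10⁶ J
In kWh: 3.6788×10⁶ / 3600000 = 1.02189 kWh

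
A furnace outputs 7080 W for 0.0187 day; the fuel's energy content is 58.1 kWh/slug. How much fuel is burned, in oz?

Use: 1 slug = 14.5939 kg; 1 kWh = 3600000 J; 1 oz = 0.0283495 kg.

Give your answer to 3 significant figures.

0.0187 day → 1615.68 s
E = P × t = 7080 × 1615.68 = 1.1439×10⁷ J
58.1 kWh/slug → 1.4332×10⁷ J/kg
m = E / e_s = 1.1439×10⁷ / 1.4332×10⁷ = 0.798144 kg
In oz: 0.798144 / 0.0283495 = 28.1537 oz

28.2 oz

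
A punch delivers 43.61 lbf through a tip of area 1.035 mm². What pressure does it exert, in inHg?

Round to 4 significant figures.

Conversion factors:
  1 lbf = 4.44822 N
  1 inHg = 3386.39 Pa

43.61 lbf × 4.44822 = 193.987 N
1.035 mm² × 10⁻⁶ = 1.035×10⁻⁶ m²
P = F / A = 193.987 N / 1.035×10⁻⁶ m² = 1.87427×10⁸ Pa
1.87427×10⁸ Pa ÷ (3386.39 Pa/inHg) = 55347.1 inHg

5.535×10⁴ inHg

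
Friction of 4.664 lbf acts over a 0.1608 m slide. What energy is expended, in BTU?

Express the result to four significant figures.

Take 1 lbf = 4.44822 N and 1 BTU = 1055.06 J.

0.003162 BTU

4.664 lbf × 4.44822 = 20.7465 N
W = F × d = 20.7465 N × 0.1608 m = 3.33604 J
3.33604 J ÷ (1055.06 J/BTU) = 0.00316194 BTU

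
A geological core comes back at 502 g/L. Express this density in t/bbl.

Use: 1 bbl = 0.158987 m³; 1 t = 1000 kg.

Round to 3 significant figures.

502 g/L × 0.001 kg/g ÷ 0.001 m³/L = 502 kg/m³
502 kg/m³ ÷ 1000 kg/t × 0.158987 m³/bbl = 0.0798115 t/bbl

0.0798 t/bbl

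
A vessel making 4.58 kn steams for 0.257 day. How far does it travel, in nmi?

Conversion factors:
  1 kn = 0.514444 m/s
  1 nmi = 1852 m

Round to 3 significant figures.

4.58 kn × 0.514444 → 2.35615 m/s
0.257 day × 86400 → 22204.8 s
d = v × t = 2.35615 m/s × 22204.8 s = 52317.8 m
52317.8 m ÷ (1852 m/nmi) = 28.2494 nmi

28.2 nmi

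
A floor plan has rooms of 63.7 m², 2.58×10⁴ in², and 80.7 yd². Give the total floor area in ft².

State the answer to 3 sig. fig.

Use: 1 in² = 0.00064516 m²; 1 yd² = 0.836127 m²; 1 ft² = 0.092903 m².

63.7 m² (already m²)
2.58×10⁴ in² × 0.00064516 = 16.6451 m²
80.7 yd² × 0.836127 = 67.4754 m²
Sum: 63.7 + 16.6451 + 67.4754 = 147.82 m²
In ft²: 147.82 / 0.092903 = 1591.12 ft²

1590 ft²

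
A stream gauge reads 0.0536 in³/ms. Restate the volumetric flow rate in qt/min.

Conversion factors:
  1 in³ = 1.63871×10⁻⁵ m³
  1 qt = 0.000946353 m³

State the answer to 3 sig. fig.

55.7 qt/min

0.0536 in³/ms × 1.63871×10⁻⁵ m³/in³ ÷ 0.001 s/ms = 8.78349×10⁻⁴ m³/s
8.78349×10⁻⁴ m³/s ÷ 0.000946353 m³/qt × 60 s/min = 55.6885 qt/min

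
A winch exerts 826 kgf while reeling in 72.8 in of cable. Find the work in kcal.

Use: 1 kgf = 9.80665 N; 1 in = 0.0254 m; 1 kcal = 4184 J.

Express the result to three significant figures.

826 kgf × 9.80665 → 8100.29 N
72.8 in × 0.0254 → 1.84912 m
W = F × d = 8100.29 N × 1.84912 m = 14978.4 J
14978.4 J ÷ (4184 J/kcal) = 3.57992 kcal

3.58 kcal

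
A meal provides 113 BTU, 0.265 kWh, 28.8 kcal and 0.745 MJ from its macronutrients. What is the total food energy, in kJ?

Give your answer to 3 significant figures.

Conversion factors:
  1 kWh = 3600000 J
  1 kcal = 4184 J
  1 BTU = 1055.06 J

1940 kJ

113 BTU × 1055.06 = 119222 J
0.265 kWh × 3600000 = 954000 J
28.8 kcal × 4184 = 120499 J
0.745 MJ × 1000000 = 745000 J
Sum: 119222 + 954000 + 120499 + 745000 = 1.93872×10⁶ J
In kJ: 1.93872×10⁶ / 1000 = 1938.72 kJ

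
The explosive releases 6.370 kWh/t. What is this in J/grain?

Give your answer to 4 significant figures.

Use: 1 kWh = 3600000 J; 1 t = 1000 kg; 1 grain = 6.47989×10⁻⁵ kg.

1.486 J/grain

6.370 kWh/t × 3600000 J/kWh ÷ 1000 kg/t = 22932 J/kg
22932 J/kg × 6.47989×10⁻⁵ kg/grain = 1.48597 J/grain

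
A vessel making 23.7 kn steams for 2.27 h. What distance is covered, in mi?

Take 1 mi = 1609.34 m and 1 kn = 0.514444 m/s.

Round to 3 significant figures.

61.9 mi

23.7 kn × 0.514444 = 12.1923 m/s
2.27 h × 3600 = 8172 s
d = v × t = 12.1923 m/s × 8172 s = 99635.5 m
99635.5 m ÷ (1609.34 m/mi) = 61.9108 mi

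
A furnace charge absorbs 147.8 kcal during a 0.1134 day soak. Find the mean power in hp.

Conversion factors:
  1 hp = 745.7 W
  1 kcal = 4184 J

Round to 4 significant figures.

0.08464 hp

147.8 kcal × 4184 = 618395 J
0.1134 day × 86400 = 9797.76 s
P = E / t = 618395 J / 9797.76 s = 63.116 W
63.116 W ÷ (745.7 W/hp) = 0.0846399 hp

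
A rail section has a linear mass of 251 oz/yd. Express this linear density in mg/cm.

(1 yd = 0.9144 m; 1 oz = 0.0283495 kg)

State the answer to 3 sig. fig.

251 oz/yd × 0.0283495 kg/oz ÷ 0.9144 m/yd = 7.78185 kg/m
7.78185 kg/m ÷ 10⁻⁶ kg/mg × 0.01 m/cm = 77818.5 mg/cm

7.78×10⁴ mg/cm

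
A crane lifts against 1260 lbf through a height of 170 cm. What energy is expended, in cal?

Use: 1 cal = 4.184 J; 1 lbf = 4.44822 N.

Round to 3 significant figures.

1260 lbf × 4.44822 = 5604.76 N
170 cm × 0.01 = 1.7 m
W = F × d = 5604.76 N × 1.7 m = 9528.09 J
9528.09 J ÷ (4.184 J/cal) = 2277.27 cal

2280 cal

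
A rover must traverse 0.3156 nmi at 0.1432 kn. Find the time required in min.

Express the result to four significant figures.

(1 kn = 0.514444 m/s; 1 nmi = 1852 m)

132.2 min

0.3156 nmi × 1852 = 584.491 m
0.1432 kn × 0.514444 = 0.0736684 m/s
t = d / v = 584.491 m / 0.0736684 m/s = 7934.08 s
7934.08 s ÷ (60 s/min) = 132.235 min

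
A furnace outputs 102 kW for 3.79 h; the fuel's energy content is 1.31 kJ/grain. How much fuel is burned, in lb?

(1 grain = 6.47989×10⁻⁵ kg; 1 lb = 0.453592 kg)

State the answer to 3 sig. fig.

152 lb

102 kW → 102000 W
3.79 h → 13644 s
E = P × t = 102000 × 13644 = 1.39169×10⁹ J
1.31 kJ/grain → 2.02164×10⁷ J/kg
m = E / e_s = 1.39169×10⁹ / 2.02164×10⁷ = 68.8397 kg
In lb: 68.8397 / 0.453592 = 151.766 lb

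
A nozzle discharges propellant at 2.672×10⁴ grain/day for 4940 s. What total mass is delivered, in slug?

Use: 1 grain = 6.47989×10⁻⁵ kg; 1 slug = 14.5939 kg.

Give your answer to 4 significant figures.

0.006783 slug

2.672×10⁴ grain/day → 2.00397×10⁻⁵ kg/s
m = ṁ × t = 2.00397×10⁻⁵ × 4940 = 0.0989961 kg
In slug: 0.0989961 / 14.5939 = 0.00678339 slug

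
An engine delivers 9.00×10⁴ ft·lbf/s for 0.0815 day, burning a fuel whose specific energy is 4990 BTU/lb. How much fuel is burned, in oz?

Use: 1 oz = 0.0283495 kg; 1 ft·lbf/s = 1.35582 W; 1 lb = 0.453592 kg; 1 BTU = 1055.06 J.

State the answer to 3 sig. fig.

9.00×10⁴ ft·lbf/s → 122024 W
0.0815 day → 7041.6 s
E = P × t = 122024 × 7041.6 = 8.59244×10⁸ J
4990 BTU/lb → 1.16068×10⁷ J/kg
m = E / e_s = 8.59244×10⁸ / 1.16068×10⁷ = 74.0294 kg
In oz: 74.0294 / 0.0283495 = 2611.31 oz

2610 oz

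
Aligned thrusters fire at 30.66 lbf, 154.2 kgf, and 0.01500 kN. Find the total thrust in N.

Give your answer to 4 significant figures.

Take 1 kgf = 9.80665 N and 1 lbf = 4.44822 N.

30.66 lbf × 4.44822 → 136.382 N
154.2 kgf × 9.80665 → 1512.19 N
0.01500 kN × 1000 → 15 N
Combined: 136.382 + 1512.19 + 15 = 1663.57 N

1664 N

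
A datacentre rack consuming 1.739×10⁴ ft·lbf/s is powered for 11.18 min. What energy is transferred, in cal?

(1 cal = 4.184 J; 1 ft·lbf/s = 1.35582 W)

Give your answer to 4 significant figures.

1.739×10⁴ ft·lbf/s × 1.35582 → 23577.7 W
11.18 min × 60 → 670.8 s
E = P × t = 23577.7 W × 670.8 s = 1.58159×10⁷ J
1.58159×10⁷ J ÷ (4.184 J/cal) = 3.78009×10⁶ cal

3.780×10⁶ cal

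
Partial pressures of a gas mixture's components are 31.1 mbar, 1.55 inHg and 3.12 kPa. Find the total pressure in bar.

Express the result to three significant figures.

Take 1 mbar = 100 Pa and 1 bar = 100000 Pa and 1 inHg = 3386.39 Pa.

31.1 mbar × 100 = 3110 Pa
1.55 inHg × 3386.39 = 5248.9 Pa
3.12 kPa × 1000 = 3120 Pa
Combined: 3110 + 5248.9 + 3120 = 11478.9 Pa
In bar: 11478.9 / 100000 = 0.114789 bar

0.115 bar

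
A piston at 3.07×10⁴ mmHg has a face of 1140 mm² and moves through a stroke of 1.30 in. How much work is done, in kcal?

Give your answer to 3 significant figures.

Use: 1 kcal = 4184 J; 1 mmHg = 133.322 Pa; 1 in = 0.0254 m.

0.0368 kcal

3.07×10⁴ mmHg → 4.09299×10⁶ Pa
1140 mm² → 0.00114 m²
F = P × A = 4.09299×10⁶ × 0.00114 = 4666.01 N
1.30 in → 0.03302 m
W = F × d = 4666.01 × 0.03302 = 154.072 J
In kcal: 154.072 / 4184 = 0.0368241 kcal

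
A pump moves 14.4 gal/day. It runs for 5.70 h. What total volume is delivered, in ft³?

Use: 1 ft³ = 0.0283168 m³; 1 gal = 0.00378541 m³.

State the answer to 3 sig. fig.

14.4 gal/day → 6.30902×10⁻⁷ m³/s
5.70 h → 20520 s
V = Q × t = 6.30902×10⁻⁷ × 20520 = 0.0129461 m³
In ft³: 0.0129461 / 0.0283168 = 0.457188 ft³

0.457 ft³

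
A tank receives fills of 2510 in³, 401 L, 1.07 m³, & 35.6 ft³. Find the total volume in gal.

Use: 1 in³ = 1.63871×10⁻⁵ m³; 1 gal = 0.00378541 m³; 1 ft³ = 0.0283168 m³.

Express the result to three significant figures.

2510 in³ × 1.63871×10⁻⁵ = 0.0411316 m³
401 L × 0.001 = 0.401 m³
1.07 m³ (already m³)
35.6 ft³ × 0.0283168 = 1.00808 m³
Total: 0.0411316 + 0.401 + 1.07 + 1.00808 = 2.52021 m³
In gal: 2.52021 / 0.00378541 = 665.769 gal

666 gal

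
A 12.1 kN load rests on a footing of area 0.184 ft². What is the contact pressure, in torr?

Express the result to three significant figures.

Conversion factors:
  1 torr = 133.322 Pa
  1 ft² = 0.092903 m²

12.1 kN × 1000 = 12100 N
0.184 ft² × 0.092903 = 0.0170942 m²
P = F / A = 12100 N / 0.0170942 m² = 707842 Pa
707842 Pa ÷ (133.322 Pa/torr) = 5309.27 torr

5310 torr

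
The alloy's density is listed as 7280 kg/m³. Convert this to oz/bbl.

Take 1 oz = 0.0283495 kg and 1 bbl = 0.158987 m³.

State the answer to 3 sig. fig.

7280 kg/m³ is already 7280 kg/m³
7280 kg/m³ ÷ 0.0283495 kg/oz × 0.158987 m³/bbl = 40827 oz/bbl

4.08×10⁴ oz/bbl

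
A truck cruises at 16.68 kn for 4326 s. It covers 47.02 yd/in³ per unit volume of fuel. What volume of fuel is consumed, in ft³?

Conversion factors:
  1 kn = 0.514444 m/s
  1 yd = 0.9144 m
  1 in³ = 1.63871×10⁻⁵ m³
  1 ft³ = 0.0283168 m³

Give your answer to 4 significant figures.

16.68 kn → 8.58093 m/s
d = v × t = 8.58093 × 4326 = 37121.1 m
47.02 yd/in³ → 2.62372×10⁶ m/m³
V = d / (distance per unit fuel) = 37121.1 / 2.62372×10⁶ = 0.0141483 m³
In ft³: 0.0141483 / 0.0283168 = 0.499643 ft³

0.4996 ft³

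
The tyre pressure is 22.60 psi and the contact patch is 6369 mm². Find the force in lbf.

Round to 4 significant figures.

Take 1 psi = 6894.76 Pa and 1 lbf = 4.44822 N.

22.60 psi × 6894.76 → 155822 Pa
6369 mm² × 10⁻⁶ → 0.006369 m²
F = P × A = 155822 Pa × 0.006369 m² = 992.43 N
992.43 N ÷ (4.44822 N/lbf) = 223.107 lbf

223.1 lbf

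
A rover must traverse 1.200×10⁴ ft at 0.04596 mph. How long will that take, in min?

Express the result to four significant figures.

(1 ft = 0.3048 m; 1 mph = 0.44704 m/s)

2967 min

1.200×10⁴ ft × 0.3048 → 3657.6 m
0.04596 mph × 0.44704 → 0.020546 m/s
t = d / v = 3657.6 m / 0.020546 m/s = 178020 s
178020 s ÷ (60 s/min) = 2967 min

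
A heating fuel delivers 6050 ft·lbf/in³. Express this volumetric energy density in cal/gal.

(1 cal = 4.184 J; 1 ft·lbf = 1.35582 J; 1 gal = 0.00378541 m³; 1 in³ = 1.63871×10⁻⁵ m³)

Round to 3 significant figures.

6050 ft·lbf/in³ × 1.35582 J/ft·lbf ÷ 1.63871×10⁻⁵ m³/in³ = 5.00559×10⁸ J/m³
5.00559×10⁸ J/m³ ÷ 4.184 J/cal × 0.00378541 m³/gal = 452873 cal/gal

4.53×10⁵ cal/gal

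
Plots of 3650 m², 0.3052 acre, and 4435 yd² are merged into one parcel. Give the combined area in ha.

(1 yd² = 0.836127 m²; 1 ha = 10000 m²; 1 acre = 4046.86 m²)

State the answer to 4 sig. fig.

0.8593 ha

3650 m² (already m²)
0.3052 acre × 4046.86 → 1235.1 m²
4435 yd² × 0.836127 → 3708.22 m²
Total: 3650 + 1235.1 + 3708.22 = 8593.32 m²
In ha: 8593.32 / 10000 = 0.859332 ha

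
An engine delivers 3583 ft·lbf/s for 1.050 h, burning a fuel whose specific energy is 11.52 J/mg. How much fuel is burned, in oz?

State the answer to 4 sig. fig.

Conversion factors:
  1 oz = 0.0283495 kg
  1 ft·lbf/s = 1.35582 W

3583 ft·lbf/s → 4857.9 W
1.050 h → 3780 s
E = P × t = 4857.9 × 3780 = 1.83629×10⁷ J
11.52 J/mg → 1.152×10⁷ J/kg
m = E / e_s = 1.83629×10⁷ / 1.152×10⁷ = 1.594 kg
In oz: 1.594 / 0.0283495 = 56.2267 oz

56.23 oz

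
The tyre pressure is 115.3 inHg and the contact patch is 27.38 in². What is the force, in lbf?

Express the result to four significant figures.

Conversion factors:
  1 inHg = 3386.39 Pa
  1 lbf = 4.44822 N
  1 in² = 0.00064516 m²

115.3 inHg × 3386.39 = 390451 Pa
27.38 in² × 0.00064516 = 0.0176645 m²
F = P × A = 390451 Pa × 0.0176645 m² = 6897.12 N
6897.12 N ÷ (4.44822 N/lbf) = 1550.53 lbf

1551 lbf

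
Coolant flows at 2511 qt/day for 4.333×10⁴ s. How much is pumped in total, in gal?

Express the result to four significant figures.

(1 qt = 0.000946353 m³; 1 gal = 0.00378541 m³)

314.8 gal

2511 qt/day → 2.75034×10⁻⁵ m³/s
V = Q × t = 2.75034×10⁻⁵ × 43330 = 1.19172 m³
In gal: 1.19172 / 0.00378541 = 314.819 gal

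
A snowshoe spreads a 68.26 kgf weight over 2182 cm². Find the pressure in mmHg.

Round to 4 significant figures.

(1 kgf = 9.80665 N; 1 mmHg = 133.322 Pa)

68.26 kgf × 9.80665 → 669.402 N
2182 cm² × 0.0001 → 0.2182 m²
P = F / A = 669.402 N / 0.2182 m² = 3067.84 Pa
3067.84 Pa ÷ (133.322 Pa/mmHg) = 23.0108 mmHg

23.01 mmHg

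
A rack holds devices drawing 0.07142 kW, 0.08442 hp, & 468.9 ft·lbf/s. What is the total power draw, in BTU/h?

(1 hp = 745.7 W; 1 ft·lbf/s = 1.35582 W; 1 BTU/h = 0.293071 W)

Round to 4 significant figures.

2628 BTU/h

0.07142 kW × 1000 → 71.42 W
0.08442 hp × 745.7 → 62.952 W
468.9 ft·lbf/s × 1.35582 → 635.744 W
Sum: 71.42 + 62.952 + 635.744 = 770.116 W
In BTU/h: 770.116 / 0.293071 = 2627.75 BTU/h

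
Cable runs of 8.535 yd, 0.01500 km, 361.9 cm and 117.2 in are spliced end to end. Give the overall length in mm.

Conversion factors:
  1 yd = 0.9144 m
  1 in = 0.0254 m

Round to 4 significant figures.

8.535 yd × 0.9144 → 7.8044 m
0.01500 km × 1000 → 15 m
361.9 cm × 0.01 → 3.619 m
117.2 in × 0.0254 → 2.97688 m
Combined: 7.8044 + 15 + 3.619 + 2.97688 = 29.4003 m
In mm: 29.4003 / 0.001 = 29400.3 mm

2.940×10⁴ mm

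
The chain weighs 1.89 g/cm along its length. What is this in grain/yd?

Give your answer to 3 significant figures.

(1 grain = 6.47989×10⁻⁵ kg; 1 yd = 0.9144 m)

2670 grain/yd

1.89 g/cm × 0.001 kg/g ÷ 0.01 m/cm = 0.189 kg/m
0.189 kg/m ÷ 6.47989×10⁻⁵ kg/grain × 0.9144 m/yd = 2667.05 grain/yd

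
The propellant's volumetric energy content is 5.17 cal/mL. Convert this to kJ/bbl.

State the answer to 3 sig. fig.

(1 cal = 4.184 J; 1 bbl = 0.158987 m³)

5.17 cal/mL × 4.184 J/cal ÷ 10⁻⁶ m³/mL = 2.16313×10⁷ J/m³
2.16313×10⁷ J/m³ ÷ 1000 J/kJ × 0.158987 m³/bbl = 3439.1 kJ/bbl

3440 kJ/bbl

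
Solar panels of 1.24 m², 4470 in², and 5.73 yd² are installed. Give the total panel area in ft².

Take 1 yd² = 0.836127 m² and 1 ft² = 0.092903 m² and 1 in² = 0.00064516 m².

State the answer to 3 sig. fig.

96.0 ft²

1.24 m² (already m²)
4470 in² × 0.00064516 = 2.88387 m²
5.73 yd² × 0.836127 = 4.79101 m²
Combined: 1.24 + 2.88387 + 4.79101 = 8.91488 m²
In ft²: 8.91488 / 0.092903 = 95.959 ft²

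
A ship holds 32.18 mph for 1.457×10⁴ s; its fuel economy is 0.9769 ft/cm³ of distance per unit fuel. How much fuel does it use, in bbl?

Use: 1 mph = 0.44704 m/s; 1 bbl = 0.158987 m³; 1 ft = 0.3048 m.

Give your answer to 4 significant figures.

4.428 bbl

32.18 mph → 14.3857 m/s
d = v × t = 14.3857 × 14570 = 209600 m
0.9769 ft/cm³ → 297759 m/m³
V = d / (distance per unit fuel) = 209600 / 297759 = 0.703925 m³
In bbl: 0.703925 / 0.158987 = 4.42756 bbl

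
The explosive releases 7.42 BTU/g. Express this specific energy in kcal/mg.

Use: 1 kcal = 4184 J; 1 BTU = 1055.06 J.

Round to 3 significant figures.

7.42 BTU/g × 1055.06 J/BTU ÷ 0.001 kg/g = 7.82855×10⁶ J/kg
7.82855×10⁶ J/kg ÷ 4184 J/kcal × 10⁻⁶ kg/mg = 0.00187107 kcal/mg

0.00187 kcal/mg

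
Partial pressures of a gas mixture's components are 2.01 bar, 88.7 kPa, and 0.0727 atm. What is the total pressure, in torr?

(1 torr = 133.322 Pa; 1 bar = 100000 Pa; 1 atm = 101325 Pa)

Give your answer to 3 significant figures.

2.01 bar × 100000 = 201000 Pa
88.7 kPa × 1000 = 88700 Pa
0.0727 atm × 101325 = 7366.33 Pa
Total: 201000 + 88700 + 7366.33 = 297066 Pa
In torr: 297066 / 133.322 = 2228.18 torr

2230 torr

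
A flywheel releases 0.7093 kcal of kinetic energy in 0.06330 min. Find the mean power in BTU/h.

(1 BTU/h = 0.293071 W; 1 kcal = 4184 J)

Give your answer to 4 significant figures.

0.7093 kcal × 4184 → 2967.71 J
0.06330 min × 60 → 3.798 s
P = E / t = 2967.71 J / 3.798 s = 781.388 W
781.388 W ÷ (0.293071 W/BTU/h) = 2666.21 BTU/h

2666 BTU/h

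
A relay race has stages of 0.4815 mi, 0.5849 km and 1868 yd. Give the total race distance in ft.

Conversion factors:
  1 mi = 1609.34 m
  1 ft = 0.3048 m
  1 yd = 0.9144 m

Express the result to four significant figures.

1.007×10⁴ ft

0.4815 mi × 1609.34 → 774.897 m
0.5849 km × 1000 → 584.9 m
1868 yd × 0.9144 → 1708.1 m
Total: 774.897 + 584.9 + 1708.1 = 3067.9 m
In ft: 3067.9 / 0.3048 = 10065.3 ft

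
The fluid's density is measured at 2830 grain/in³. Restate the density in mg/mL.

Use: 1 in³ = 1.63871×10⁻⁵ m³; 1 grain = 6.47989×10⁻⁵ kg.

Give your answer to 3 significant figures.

2830 grain/in³ × 6.47989×10⁻⁵ kg/grain ÷ 1.63871×10⁻⁵ m³/in³ = 11190.6 kg/m³
11190.6 kg/m³ ÷ 10⁻⁶ kg/mg × 10⁻⁶ m³/mL = 11190.6 mg/mL

1.12×10⁴ mg/mL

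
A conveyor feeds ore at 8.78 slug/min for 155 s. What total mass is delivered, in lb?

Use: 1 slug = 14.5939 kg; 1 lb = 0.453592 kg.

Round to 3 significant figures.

730 lb

8.78 slug/min → 2.13557 kg/s
m = ṁ × t = 2.13557 × 155 = 331.013 kg
In lb: 331.013 / 0.453592 = 729.759 lb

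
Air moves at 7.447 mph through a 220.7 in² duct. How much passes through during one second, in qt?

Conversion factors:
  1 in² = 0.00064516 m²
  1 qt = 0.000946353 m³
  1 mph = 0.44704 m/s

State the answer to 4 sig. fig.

500.9 qt

7.447 mph × 0.44704 = 3.32911 m/s
220.7 in² × 0.00064516 = 0.142387 m²
V = v × A × t = 3.32911 m/s × 0.142387 m² × 1 s = 0.474022 m³
0.474022 m³ ÷ (0.000946353 m³/qt) = 500.893 qt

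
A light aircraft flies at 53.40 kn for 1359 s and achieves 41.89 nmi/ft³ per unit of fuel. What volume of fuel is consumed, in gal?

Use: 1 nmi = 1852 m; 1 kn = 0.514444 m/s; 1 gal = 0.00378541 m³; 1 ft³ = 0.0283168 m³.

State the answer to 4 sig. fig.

53.40 kn → 27.4713 m/s
d = v × t = 27.4713 × 1359 = 37333.5 m
41.89 nmi/ft³ → 2.73973×10⁶ m/m³
V = d / (distance per unit fuel) = 37333.5 / 2.73973×10⁶ = 0.0136267 m³
In gal: 0.0136267 / 0.00378541 = 3.5998 gal

3.600 gal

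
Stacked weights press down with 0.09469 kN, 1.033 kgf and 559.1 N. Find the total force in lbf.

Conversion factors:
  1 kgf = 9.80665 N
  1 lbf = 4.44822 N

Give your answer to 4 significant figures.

0.09469 kN × 1000 = 94.69 N
1.033 kgf × 9.80665 = 10.1303 N
559.1 N (already N)
Combined: 94.69 + 10.1303 + 559.1 = 663.92 N
In lbf: 663.92 / 4.44822 = 149.255 lbf

149.3 lbf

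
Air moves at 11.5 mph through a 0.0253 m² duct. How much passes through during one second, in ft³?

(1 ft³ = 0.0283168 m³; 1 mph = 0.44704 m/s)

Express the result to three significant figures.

11.5 mph × 0.44704 = 5.14096 m/s
V = v × A × t = 5.14096 m/s × 0.0253 m² × 1 s = 0.130066 m³
0.130066 m³ ÷ (0.0283168 m³/ft³) = 4.59324 ft³

4.59 ft³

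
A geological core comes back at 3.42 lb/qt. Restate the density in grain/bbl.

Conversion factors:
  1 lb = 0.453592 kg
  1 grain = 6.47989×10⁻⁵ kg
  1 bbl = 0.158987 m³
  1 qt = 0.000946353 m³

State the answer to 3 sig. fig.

3.42 lb/qt × 0.453592 kg/lb ÷ 0.000946353 m³/qt = 1639.22 kg/m³
1639.22 kg/m³ ÷ 6.47989×10⁻⁵ kg/grain × 0.158987 m³/bbl = 4.0219×10⁶ grain/bbl

4.02×10⁶ grain/bbl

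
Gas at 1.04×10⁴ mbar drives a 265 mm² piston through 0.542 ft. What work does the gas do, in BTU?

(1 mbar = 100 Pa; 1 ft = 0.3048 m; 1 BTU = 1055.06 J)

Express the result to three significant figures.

1.04×10⁴ mbar → 1.04×10⁶ Pa
265 mm² → 2.65×10⁻⁴ m²
F = P × A = 1.04×10⁶ × 2.65×10⁻⁴ = 275.6 N
0.542 ft → 0.165202 m
W = F × d = 275.6 × 0.165202 = 45.5297 J
In BTU: 45.5297 / 1055.06 = 0.0431537 BTU

0.0432 BTU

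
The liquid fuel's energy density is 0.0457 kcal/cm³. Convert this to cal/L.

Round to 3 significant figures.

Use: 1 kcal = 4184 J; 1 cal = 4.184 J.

0.0457 kcal/cm³ × 4184 J/kcal ÷ 10⁻⁶ m³/cm³ = 1.91209×10⁸ J/m³
1.91209×10⁸ J/m³ ÷ 4.184 J/cal × 0.001 m³/L = 45700 cal/L

4.57×10⁴ cal/L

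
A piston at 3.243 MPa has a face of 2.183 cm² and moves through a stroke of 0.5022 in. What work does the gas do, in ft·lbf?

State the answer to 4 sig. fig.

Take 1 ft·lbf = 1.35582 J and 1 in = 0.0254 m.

6.661 ft·lbf

3.243 MPa → 3.243×10⁶ Pa
2.183 cm² → 2.183×10⁻⁴ m²
F = P × A = 3.243×10⁶ × 2.183×10⁻⁴ = 707.947 N
0.5022 in → 0.0127559 m
W = F × d = 707.947 × 0.0127559 = 9.0305 J
In ft·lbf: 9.0305 / 1.35582 = 6.66054 ft·lbf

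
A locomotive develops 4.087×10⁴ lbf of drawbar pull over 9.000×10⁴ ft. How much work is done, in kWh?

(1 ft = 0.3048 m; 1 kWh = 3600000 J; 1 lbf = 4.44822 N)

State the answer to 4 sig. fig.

4.087×10⁴ lbf × 4.44822 → 181799 N
9.000×10⁴ ft × 0.3048 → 27432 m
W = F × d = 181799 N × 27432 m = 4.98711×10⁹ J
4.98711×10⁹ J ÷ (3600000 J/kWh) = 1385.31 kWh

1385 kWh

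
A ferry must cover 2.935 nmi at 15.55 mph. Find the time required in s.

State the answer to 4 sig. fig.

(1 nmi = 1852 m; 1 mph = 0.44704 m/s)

2.935 nmi × 1852 → 5435.62 m
15.55 mph × 0.44704 → 6.95147 m/s
t = d / v = 5435.62 m / 6.95147 m/s = 781.938 s

781.9 s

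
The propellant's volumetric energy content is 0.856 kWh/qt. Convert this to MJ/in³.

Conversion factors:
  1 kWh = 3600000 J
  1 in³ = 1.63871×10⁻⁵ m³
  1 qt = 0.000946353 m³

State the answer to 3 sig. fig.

0.0534 MJ/in³

0.856 kWh/qt × 3600000 J/kWh ÷ 0.000946353 m³/qt = 3.25629×10⁹ J/m³
3.25629×10⁹ J/m³ ÷ 1000000 J/MJ × 1.63871×10⁻⁵ m³/in³ = 0.0533611 MJ/in³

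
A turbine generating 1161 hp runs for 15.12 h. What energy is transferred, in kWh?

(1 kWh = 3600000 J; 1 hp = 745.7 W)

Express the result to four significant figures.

1161 hp × 745.7 → 865758 W
15.12 h × 3600 → 54432 s
E = P × t = 865758 W × 54432 s = 4.71249×10¹⁰ J
4.71249×10¹⁰ J ÷ (3600000 J/kWh) = 13090.2 kWh

1.309×10⁴ kWh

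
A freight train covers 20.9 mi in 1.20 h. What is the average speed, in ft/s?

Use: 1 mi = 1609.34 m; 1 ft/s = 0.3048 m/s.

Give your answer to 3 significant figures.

20.9 mi × 1609.34 = 33635.2 m
1.20 h × 3600 = 4320 s
v = d / t = 33635.2 m / 4320 s = 7.78593 m/s
7.78593 m/s ÷ (0.3048 m/s/ft/s) = 25.5444 ft/s

25.5 ft/s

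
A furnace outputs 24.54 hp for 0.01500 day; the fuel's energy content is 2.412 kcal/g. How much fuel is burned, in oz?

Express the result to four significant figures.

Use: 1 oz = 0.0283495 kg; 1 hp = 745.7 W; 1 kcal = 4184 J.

82.90 oz

24.54 hp → 18299.5 W
0.01500 day → 1296 s
E = P × t = 18299.5 × 1296 = 2.37162×10⁷ J
2.412 kcal/g → 1.00918×10⁷ J/kg
m = E / e_s = 2.37162×10⁷ / 1.00918×10⁷ = 2.35005 kg
In oz: 2.35005 / 0.0283495 = 82.8956 oz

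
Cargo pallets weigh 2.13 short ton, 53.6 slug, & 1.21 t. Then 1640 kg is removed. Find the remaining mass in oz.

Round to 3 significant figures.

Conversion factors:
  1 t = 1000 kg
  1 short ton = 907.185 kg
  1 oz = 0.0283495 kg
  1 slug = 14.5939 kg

8.06×10⁴ oz

2.13 short ton × 907.185 = 1932.3 kg
53.6 slug × 14.5939 = 782.233 kg
1.21 t × 1000 = 1210 kg
1640 kg (already kg)
Sum: 1932.3 + 782.233 + 1210 − 1640 = 2284.53 kg
In oz: 2284.53 / 0.0283495 = 80584.5 oz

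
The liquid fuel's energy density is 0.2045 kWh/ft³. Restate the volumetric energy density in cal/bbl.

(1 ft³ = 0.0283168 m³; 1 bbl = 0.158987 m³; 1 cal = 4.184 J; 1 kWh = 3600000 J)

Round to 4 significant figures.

9.879×10⁵ cal/bbl

0.2045 kWh/ft³ × 3600000 J/kWh ÷ 0.0283168 m³/ft³ = 2.59987×10⁷ J/m³
2.59987×10⁷ J/m³ ÷ 4.184 J/cal × 0.158987 m³/bbl = 987920 cal/bbl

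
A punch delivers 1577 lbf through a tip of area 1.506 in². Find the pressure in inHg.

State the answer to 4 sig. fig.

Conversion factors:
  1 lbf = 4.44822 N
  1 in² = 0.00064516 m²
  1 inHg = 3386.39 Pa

1577 lbf × 4.44822 = 7014.84 N
1.506 in² × 0.00064516 = 9.71611×10⁻⁴ m²
P = F / A = 7014.84 N / 9.71611×10⁻⁴ m² = 7.2198×10⁶ Pa
7.2198×10⁶ Pa ÷ (3386.39 Pa/inHg) = 2132 inHg

2132 inHg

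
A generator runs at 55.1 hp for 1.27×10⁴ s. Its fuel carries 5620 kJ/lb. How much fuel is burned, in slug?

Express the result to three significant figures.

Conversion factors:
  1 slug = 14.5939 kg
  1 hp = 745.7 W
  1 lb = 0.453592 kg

55.1 hp → 41088.1 W
E = P × t = 41088.1 × 12700 = 5.21819×10⁸ J
5620 kJ/lb → 1.239×10⁷ J/kg
m = E / e_s = 5.21819×10⁸ / 1.239×10⁷ = 42.1161 kg
In slug: 42.1161 / 14.5939 = 2.88587 slug

2.89 slug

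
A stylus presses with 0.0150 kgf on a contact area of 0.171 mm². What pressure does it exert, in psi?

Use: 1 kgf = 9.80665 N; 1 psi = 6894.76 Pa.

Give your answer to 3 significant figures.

0.0150 kgf × 9.80665 → 0.1471 N
0.171 mm² × 10⁻⁶ → 1.71×10⁻⁷ m²
P = F / A = 0.1471 N / 1.71×10⁻⁷ m² = 860234 Pa
860234 Pa ÷ (6894.76 Pa/psi) = 124.766 psi

125 psi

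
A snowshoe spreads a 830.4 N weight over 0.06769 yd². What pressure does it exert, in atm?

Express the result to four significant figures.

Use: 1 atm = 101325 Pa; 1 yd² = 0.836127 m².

0.06769 yd² × 0.836127 = 0.0565974 m²
P = F / A = 830.4 N / 0.0565974 m² = 14672.1 Pa
14672.1 Pa ÷ (101325 Pa/atm) = 0.144802 atm

0.1448 atm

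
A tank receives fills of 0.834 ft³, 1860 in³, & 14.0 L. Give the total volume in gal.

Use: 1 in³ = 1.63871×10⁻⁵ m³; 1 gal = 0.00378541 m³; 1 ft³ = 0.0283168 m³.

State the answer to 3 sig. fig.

0.834 ft³ × 0.0283168 → 0.0236162 m³
1860 in³ × 1.63871×10⁻⁵ → 0.03048 m³
14.0 L × 0.001 → 0.014 m³
Sum: 0.0236162 + 0.03048 + 0.014 = 0.0680962 m³
In gal: 0.0680962 / 0.00378541 = 17.9891 gal

18.0 gal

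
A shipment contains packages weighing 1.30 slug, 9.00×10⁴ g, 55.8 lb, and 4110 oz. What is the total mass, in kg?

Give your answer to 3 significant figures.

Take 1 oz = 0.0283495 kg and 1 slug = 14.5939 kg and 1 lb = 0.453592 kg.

251 kg

1.30 slug × 14.5939 = 18.9721 kg
9.00×10⁴ g × 0.001 = 90 kg
55.8 lb × 0.453592 = 25.3104 kg
4110 oz × 0.0283495 = 116.516 kg
Sum: 18.9721 + 90 + 25.3104 + 116.516 = 250.799 kg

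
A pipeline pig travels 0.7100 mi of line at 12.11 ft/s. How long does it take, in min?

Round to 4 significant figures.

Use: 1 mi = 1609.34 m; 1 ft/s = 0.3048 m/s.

0.7100 mi × 1609.34 → 1142.63 m
12.11 ft/s × 0.3048 → 3.69113 m/s
t = d / v = 1142.63 m / 3.69113 m/s = 309.561 s
309.561 s ÷ (60 s/min) = 5.15935 min

5.159 min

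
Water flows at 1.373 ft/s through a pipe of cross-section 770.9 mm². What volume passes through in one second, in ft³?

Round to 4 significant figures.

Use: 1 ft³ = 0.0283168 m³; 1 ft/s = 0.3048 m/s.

0.01139 ft³

1.373 ft/s × 0.3048 = 0.41849 m/s
770.9 mm² × 10⁻⁶ = 7.709×10⁻⁴ m²
V = v × A × t = 0.41849 m/s × 7.709×10⁻⁴ m² × 1 s = 3.22614×10⁻⁴ m³
3.22614×10⁻⁴ m³ ÷ (0.0283168 m³/ft³) = 0.011393 ft³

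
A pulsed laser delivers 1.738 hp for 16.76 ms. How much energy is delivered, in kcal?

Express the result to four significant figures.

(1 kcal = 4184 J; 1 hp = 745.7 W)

1.738 hp × 745.7 = 1296.03 W
16.76 ms × 0.001 = 0.01676 s
E = P × t = 1296.03 W × 0.01676 s = 21.7215 J
21.7215 J ÷ (4184 J/kcal) = 0.00519156 kcal

0.005192 kcal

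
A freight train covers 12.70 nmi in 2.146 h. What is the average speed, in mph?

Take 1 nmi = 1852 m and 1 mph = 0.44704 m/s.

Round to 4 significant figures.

12.70 nmi × 1852 = 23520.4 m
2.146 h × 3600 = 7725.6 s
v = d / t = 23520.4 m / 7725.6 s = 3.04448 m/s
3.04448 m/s ÷ (0.44704 m/s/mph) = 6.81031 mph

6.810 mph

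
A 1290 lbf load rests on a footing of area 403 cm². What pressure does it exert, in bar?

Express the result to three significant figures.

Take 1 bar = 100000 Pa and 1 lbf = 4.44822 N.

1.42 bar

1290 lbf × 4.44822 → 5738.2 N
403 cm² × 0.0001 → 0.0403 m²
P = F / A = 5738.2 N / 0.0403 m² = 142387 Pa
142387 Pa ÷ (100000 Pa/bar) = 1.42387 bar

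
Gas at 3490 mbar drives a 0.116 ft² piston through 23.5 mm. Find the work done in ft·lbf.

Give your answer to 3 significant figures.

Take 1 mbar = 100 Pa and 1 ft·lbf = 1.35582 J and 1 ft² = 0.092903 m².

65.2 ft·lbf

3490 mbar → 349000 Pa
0.116 ft² → 0.0107767 m²
F = P × A = 349000 × 0.0107767 = 3761.07 N
23.5 mm → 0.0235 m
W = F × d = 3761.07 × 0.0235 = 88.3851 J
In ft·lbf: 88.3851 / 1.35582 = 65.1894 ft·lbf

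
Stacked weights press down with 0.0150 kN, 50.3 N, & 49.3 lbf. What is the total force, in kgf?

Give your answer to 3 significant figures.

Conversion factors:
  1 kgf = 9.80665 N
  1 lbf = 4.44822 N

0.0150 kN × 1000 = 15 N
50.3 N (already N)
49.3 lbf × 4.44822 = 219.297 N
Total: 15 + 50.3 + 219.297 = 284.597 N
In kgf: 284.597 / 9.80665 = 29.0208 kgf

29.0 kgf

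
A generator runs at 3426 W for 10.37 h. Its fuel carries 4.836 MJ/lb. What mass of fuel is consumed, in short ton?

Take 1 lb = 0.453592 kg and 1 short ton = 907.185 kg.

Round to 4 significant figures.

0.01322 short ton

10.37 h → 37332 s
E = P × t = 3426 × 37332 = 1.27899×10⁸ J
4.836 MJ/lb → 1.06616×10⁷ J/kg
m = E / e_s = 1.27899×10⁸ / 1.06616×10⁷ = 11.9962 kg
In short ton: 11.9962 / 907.185 = 0.0132235 short ton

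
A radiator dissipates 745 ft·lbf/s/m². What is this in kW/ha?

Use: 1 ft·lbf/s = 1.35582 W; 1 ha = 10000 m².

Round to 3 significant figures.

745 ft·lbf/s/m² × 1.35582 W/ft·lbf/s = 1010.09 W/m²
1010.09 W/m² ÷ 1000 W/kW × 10000 m²/ha = 10100.9 kW/ha

1.01×10⁴ kW/ha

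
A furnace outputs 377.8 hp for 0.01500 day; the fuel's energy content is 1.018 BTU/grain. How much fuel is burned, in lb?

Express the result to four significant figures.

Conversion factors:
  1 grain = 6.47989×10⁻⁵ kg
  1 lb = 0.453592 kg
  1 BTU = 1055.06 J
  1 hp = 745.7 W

48.56 lb

377.8 hp → 281725 W
0.01500 day → 1296 s
E = P × t = 281725 × 1296 = 3.65116×10⁸ J
1.018 BTU/grain → 1.65751×10⁷ J/kg
m = E / e_s = 3.65116×10⁸ / 1.65751×10⁷ = 22.028 kg
In lb: 22.028 / 0.453592 = 48.5635 lb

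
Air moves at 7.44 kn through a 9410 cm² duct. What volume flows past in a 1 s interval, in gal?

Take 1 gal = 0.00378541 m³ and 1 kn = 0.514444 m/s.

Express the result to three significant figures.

951 gal

7.44 kn × 0.514444 → 3.82746 m/s
9410 cm² × 0.0001 → 0.941 m²
V = v × A × t = 3.82746 m/s × 0.941 m² × 1 s = 3.60164 m³
3.60164 m³ ÷ (0.00378541 m³/gal) = 951.453 gal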